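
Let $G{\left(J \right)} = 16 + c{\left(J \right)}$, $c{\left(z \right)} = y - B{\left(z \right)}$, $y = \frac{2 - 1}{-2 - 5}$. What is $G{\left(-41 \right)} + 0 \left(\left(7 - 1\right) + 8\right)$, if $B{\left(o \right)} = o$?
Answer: $\frac{398}{7} \approx 56.857$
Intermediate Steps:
$y = - \frac{1}{7}$ ($y = 1 \frac{1}{-7} = 1 \left(- \frac{1}{7}\right) = - \frac{1}{7} \approx -0.14286$)
$c{\left(z \right)} = - \frac{1}{7} - z$
$G{\left(J \right)} = \frac{111}{7} - J$ ($G{\left(J \right)} = 16 - \left(\frac{1}{7} + J\right) = \frac{111}{7} - J$)
$G{\left(-41 \right)} + 0 \left(\left(7 - 1\right) + 8\right) = \left(\frac{111}{7} - -41\right) + 0 \left(\left(7 - 1\right) + 8\right) = \left(\frac{111}{7} + 41\right) + 0 \left(\left(7 - 1\right) + 8\right) = \frac{398}{7} + 0 \left(6 + 8\right) = \frac{398}{7} + 0 \cdot 14 = \frac{398}{7} + 0 = \frac{398}{7}$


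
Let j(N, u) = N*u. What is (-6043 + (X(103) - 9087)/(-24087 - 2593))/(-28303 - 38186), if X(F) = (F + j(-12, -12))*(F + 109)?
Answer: 53756839/591308840 ≈ 0.090912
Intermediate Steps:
X(F) = (109 + F)*(144 + F) (X(F) = (F - 12*(-12))*(F + 109) = (F + 144)*(109 + F) = (144 + F)*(109 + F) = (109 + F)*(144 + F))
(-6043 + (X(103) - 9087)/(-24087 - 2593))/(-28303 - 38186) = (-6043 + ((15696 + 103² + 253*103) - 9087)/(-24087 - 2593))/(-28303 - 38186) = (-6043 + ((15696 + 10609 + 26059) - 9087)/(-26680))/(-66489) = (-6043 + (52364 - 9087)*(-1/26680))*(-1/66489) = (-6043 + 43277*(-1/26680))*(-1/66489) = (-6043 - 43277/26680)*(-1/66489) = -161270517/26680*(-1/66489) = 53756839/591308840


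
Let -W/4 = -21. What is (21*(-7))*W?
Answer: -12348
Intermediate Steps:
W = 84 (W = -4*(-21) = 84)
(21*(-7))*W = (21*(-7))*84 = -147*84 = -12348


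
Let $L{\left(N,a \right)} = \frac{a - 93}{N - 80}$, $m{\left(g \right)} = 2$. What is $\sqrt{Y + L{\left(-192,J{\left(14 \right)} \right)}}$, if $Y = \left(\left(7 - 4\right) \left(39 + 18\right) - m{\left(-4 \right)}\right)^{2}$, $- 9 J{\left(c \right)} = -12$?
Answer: $\frac{\sqrt{1188608601}}{204} \approx 169.0$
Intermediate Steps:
$J{\left(c \right)} = \frac{4}{3}$ ($J{\left(c \right)} = \left(- \frac{1}{9}\right) \left(-12\right) = \frac{4}{3}$)
$L{\left(N,a \right)} = \frac{-93 + a}{-80 + N}$
$Y = 28561$ ($Y = \left(\left(7 - 4\right) \left(39 + 18\right) - 2\right)^{2} = \left(3 \cdot 57 - 2\right)^{2} = \left(171 - 2\right)^{2} = 169^{2} = 28561$)
$\sqrt{Y + L{\left(-192,J{\left(14 \right)} \right)}} = \sqrt{28561 + \frac{-93 + \frac{4}{3}}{-80 - 192}} = \sqrt{28561 + \frac{1}{-272} \left(- \frac{275}{3}\right)} = \sqrt{28561 - - \frac{275}{816}} = \sqrt{28561 + \frac{275}{816}} = \sqrt{\frac{23306051}{816}} = \frac{\sqrt{1188608601}}{204}$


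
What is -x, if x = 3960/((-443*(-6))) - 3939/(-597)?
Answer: -712999/88157 ≈ -8.0878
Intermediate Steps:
x = 712999/88157 (x = 3960/2658 - 3939*(-1/597) = 3960*(1/2658) + 1313/199 = 660/443 + 1313/199 = 712999/88157 ≈ 8.0878)
-x = -1*712999/88157 = -712999/88157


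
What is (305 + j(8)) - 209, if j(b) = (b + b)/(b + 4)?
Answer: 292/3 ≈ 97.333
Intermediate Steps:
j(b) = 2*b/(4 + b) (j(b) = (2*b)/(4 + b) = 2*b/(4 + b))
(305 + j(8)) - 209 = (305 + 2*8/(4 + 8)) - 209 = (305 + 2*8/12) - 209 = (305 + 2*8*(1/12)) - 209 = (305 + 4/3) - 209 = 919/3 - 209 = 292/3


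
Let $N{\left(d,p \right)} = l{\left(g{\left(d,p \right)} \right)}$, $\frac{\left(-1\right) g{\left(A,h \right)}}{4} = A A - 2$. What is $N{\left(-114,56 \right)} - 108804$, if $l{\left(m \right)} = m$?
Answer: $-160780$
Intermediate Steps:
$g{\left(A,h \right)} = 8 - 4 A^{2}$ ($g{\left(A,h \right)} = - 4 \left(A A - 2\right) = - 4 \left(A^{2} - 2\right) = - 4 \left(-2 + A^{2}\right) = 8 - 4 A^{2}$)
$N{\left(d,p \right)} = 8 - 4 d^{2}$
$N{\left(-114,56 \right)} - 108804 = \left(8 - 4 \left(-114\right)^{2}\right) - 108804 = \left(8 - 51984\right) - 108804 = -51976 - 108804 = -160780$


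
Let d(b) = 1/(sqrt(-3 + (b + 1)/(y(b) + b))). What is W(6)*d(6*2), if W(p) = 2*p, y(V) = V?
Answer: -24*I*sqrt(354)/59 ≈ -7.6535*I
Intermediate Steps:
d(b) = 1/sqrt(-3 + (1 + b)/(2*b)) (d(b) = 1/(sqrt(-3 + (b + 1)/(b + b))) = 1/(sqrt(-3 + (1 + b)/((2*b)))) = 1/(sqrt(-3 + (1 + b)*(1/(2*b)))) = 1/(sqrt(-3 + (1 + b)/(2*b))) = 1/sqrt(-3 + (1 + b)/(2*b)))
W(6)*d(6*2) = (2*6)*(sqrt(2)/sqrt(-5 + 1/(6*2))) = 12*(sqrt(2)/sqrt(-5 + 1/12)) = 12*(sqrt(2)/sqrt(-59/12)) = 12*(sqrt(2)*(-2*I*sqrt(177)/59)) = 12*(-2*I*sqrt(354)/59) = -24*I*sqrt(354)/59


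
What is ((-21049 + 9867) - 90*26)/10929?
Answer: -13522/10929 ≈ -1.2373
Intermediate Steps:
((-21049 + 9867) - 90*26)/10929 = (-11182 - 2340)*(1/10929) = -13522*1/10929 = -13522/10929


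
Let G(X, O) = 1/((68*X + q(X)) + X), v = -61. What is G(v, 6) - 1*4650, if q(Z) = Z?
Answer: -19855501/4270 ≈ -4650.0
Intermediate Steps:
G(X, O) = 1/(70*X) (G(X, O) = 1/((68*X + X) + X) = 1/(69*X + X) = 1/(70*X))
G(v, 6) - 1*4650 = (1/70)/(-61) - 1*4650 = (1/70)*(-1/61) - 4650 = -1/4270 - 4650 = -19855501/4270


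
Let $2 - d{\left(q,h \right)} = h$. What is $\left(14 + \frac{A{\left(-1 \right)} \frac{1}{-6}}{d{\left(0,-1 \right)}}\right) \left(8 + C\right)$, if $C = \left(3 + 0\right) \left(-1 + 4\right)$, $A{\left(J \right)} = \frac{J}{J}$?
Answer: $\frac{4267}{18} \approx 237.06$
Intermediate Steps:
$d{\left(q,h \right)} = 2 - h$
$A{\left(J \right)} = 1$
$C = 9$ ($C = 3 \cdot 3 = 9$)
$\left(14 + \frac{A{\left(-1 \right)} \frac{1}{-6}}{d{\left(0,-1 \right)}}\right) \left(8 + C\right) = \left(14 + \frac{1 \frac{1}{-6}}{2 - -1}\right) \left(8 + 9\right) = \left(14 + \frac{1 \left(- \frac{1}{6}\right)}{2 + 1}\right) 17 = \left(14 - \frac{1}{6 \cdot 3}\right) 17 = \left(14 - \frac{1}{18}\right) 17 = \frac{251}{18} \cdot 17 = \frac{4267}{18}$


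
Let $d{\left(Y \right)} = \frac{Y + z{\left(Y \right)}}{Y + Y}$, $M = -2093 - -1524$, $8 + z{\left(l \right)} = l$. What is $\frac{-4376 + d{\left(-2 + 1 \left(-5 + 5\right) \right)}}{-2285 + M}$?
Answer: $\frac{4373}{2854} \approx 1.5322$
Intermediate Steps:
$z{\left(l \right)} = -8 + l$
$M = -569$ ($M = -2093 + 1524 = -569$)
$d{\left(Y \right)} = \frac{-8 + 2 Y}{2 Y}$ ($d{\left(Y \right)} = \frac{Y + \left(-8 + Y\right)}{Y + Y} = \frac{-8 + 2 Y}{2 Y}$)
$\frac{-4376 + d{\left(-2 + 1 \left(-5 + 5\right) \right)}}{-2285 + M} = \frac{-4376 + \frac{-4 - \left(2 - \left(-5 + 5\right)\right)}{-2 + 1 \left(-5 + 5\right)}}{-2285 - 569} = \frac{-4376 + \frac{-4 + \left(-2 + 1 \cdot 0\right)}{-2 + 1 \cdot 0}}{-2854} = \left(-4376 + \frac{-4 + \left(-2 + 0\right)}{-2 + 0}\right) \left(- \frac{1}{2854}\right) = \left(-4376 + \frac{-4 - 2}{-2}\right) \left(- \frac{1}{2854}\right) = \left(-4376 - -3\right) \left(- \frac{1}{2854}\right) = \left(-4376 + 3\right) \left(- \frac{1}{2854}\right) = \left(-4373\right) \left(- \frac{1}{2854}\right) = \frac{4373}{2854}$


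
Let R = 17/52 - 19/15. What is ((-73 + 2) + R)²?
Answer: 3148668769/608400 ≈ 5175.3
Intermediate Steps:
R = -733/780 (R = 17*(1/52) - 19*1/15 = 17/52 - 19/15 = -733/780 ≈ -0.93974)
((-73 + 2) + R)² = ((-73 + 2) - 733/780)² = (-71 - 733/780)² = (-56113/780)² = 3148668769/608400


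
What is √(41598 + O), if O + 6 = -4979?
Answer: √36613 ≈ 191.35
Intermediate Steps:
O = -4985 (O = -6 - 4979 = -4985)
√(41598 + O) = √(41598 - 4985) = √36613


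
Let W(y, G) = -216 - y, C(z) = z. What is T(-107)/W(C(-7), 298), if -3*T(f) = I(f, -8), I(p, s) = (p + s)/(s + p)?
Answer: 1/627 ≈ 0.0015949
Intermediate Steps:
I(p, s) = 1 (I(p, s) = (p + s)/(p + s) = 1)
T(f) = -1/3 (T(f) = -1/3*1 = -1/3)
T(-107)/W(C(-7), 298) = -1/(3*(-216 - 1*(-7))) = -1/(3*(-216 + 7)) = -1/3/(-209) = -1/3*(-1/209) = 1/627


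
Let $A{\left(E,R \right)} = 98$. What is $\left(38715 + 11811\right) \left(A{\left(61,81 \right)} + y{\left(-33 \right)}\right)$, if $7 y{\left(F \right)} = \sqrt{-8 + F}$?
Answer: $4951548 + 7218 i \sqrt{41} \approx 4.9516 \cdot 10^{6} + 46218.0 i$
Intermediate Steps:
$y{\left(F \right)} = \frac{\sqrt{-8 + F}}{7}$
$\left(38715 + 11811\right) \left(A{\left(61,81 \right)} + y{\left(-33 \right)}\right) = \left(38715 + 11811\right) \left(98 + \frac{\sqrt{-8 - 33}}{7}\right) = 50526 \left(98 + \frac{\sqrt{-41}}{7}\right) = 50526 \left(98 + \frac{i \sqrt{41}}{7}\right) = 4951548 + 7218 i \sqrt{41}$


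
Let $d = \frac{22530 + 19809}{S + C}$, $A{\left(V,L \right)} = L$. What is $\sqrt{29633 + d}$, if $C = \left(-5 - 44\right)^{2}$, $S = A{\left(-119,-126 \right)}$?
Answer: $\frac{\sqrt{6138624674}}{455} \approx 172.2$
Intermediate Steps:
$S = -126$
$C = 2401$ ($C = \left(-49\right)^{2} = 2401$)
$d = \frac{42339}{2275}$ ($d = \frac{22530 + 19809}{-126 + 2401} = \frac{42339}{2275} \approx 18.611$)
$\sqrt{29633 + d} = \sqrt{29633 + \frac{42339}{2275}} = \sqrt{\frac{67457414}{2275}} = \frac{\sqrt{6138624674}}{455}$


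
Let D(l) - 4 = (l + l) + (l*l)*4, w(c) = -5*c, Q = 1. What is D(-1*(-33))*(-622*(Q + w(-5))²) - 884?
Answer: -1861009956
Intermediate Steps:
D(l) = 4 + 2*l + 4*l² (D(l) = 4 + ((l + l) + (l*l)*4) = 4 + (2*l + l²*4) = 4 + (2*l + 4*l²) = 4 + 2*l + 4*l²)
D(-1*(-33))*(-622*(Q + w(-5))²) - 884 = (4 + 2*(-1*(-33)) + 4*(-1*(-33))²)*(-622*(1 - 5*(-5))²) - 884 = (4 + 2*33 + 4*33²)*(-622*(1 + 25)²) - 884 = (4 + 66 + 4*1089)*(-622*26²) - 884 = (4 + 66 + 4356)*(-622*676) - 884 = 4426*(-420472) - 884 = -1861009072 - 884 = -1861009956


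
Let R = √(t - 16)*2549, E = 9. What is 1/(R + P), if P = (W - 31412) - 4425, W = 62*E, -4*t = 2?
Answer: -70558/2703629915 - 2549*I*√66/2703629915 ≈ -2.6098e-5 - 7.6594e-6*I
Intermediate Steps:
t = -½ (t = -¼*2 = -½ ≈ -0.50000)
W = 558 (W = 62*9 = 558)
R = 2549*I*√66/2 (R = √(-½ - 16)*2549 = √(-33/2)*2549 = (I*√66/2)*2549 = 2549*I*√66/2 ≈ 10354.0*I)
P = -35279 (P = (558 - 31412) - 4425 = -30854 - 4425 = -35279)
1/(R + P) = 1/(2549*I*√66/2 - 35279) = 1/(-35279 + 2549*I*√66/2)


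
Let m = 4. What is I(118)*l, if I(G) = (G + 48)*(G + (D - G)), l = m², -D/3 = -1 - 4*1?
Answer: 39840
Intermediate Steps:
D = 15 (D = -3*(-1 - 4*1) = -3*(-1 - 4) = -3*(-5) = 15)
l = 16 (l = 4² = 16)
I(G) = 720 + 15*G (I(G) = (G + 48)*(G + (15 - G)) = (48 + G)*15 = 720 + 15*G)
I(118)*l = (720 + 15*118)*16 = (720 + 1770)*16 = 2490*16 = 39840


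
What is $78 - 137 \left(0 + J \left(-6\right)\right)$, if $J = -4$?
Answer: $-3210$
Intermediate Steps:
$78 - 137 \left(0 + J \left(-6\right)\right) = 78 - 137 \left(0 - -24\right) = 78 - 137 \left(0 + 24\right) = 78 - 3288 = -3210$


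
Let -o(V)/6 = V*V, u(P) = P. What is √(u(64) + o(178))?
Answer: 2*I*√47510 ≈ 435.94*I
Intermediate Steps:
o(V) = -6*V² (o(V) = -6*V*V = -6*V²)
√(u(64) + o(178)) = √(64 - 6*178²) = √(64 - 6*31684) = √(64 - 190104) = √(-190040) = 2*I*√47510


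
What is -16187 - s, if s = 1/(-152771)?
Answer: -2472904176/152771 ≈ -16187.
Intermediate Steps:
s = -1/152771 ≈ -6.5457e-6
-16187 - s = -16187 - 1*(-1/152771) = -16187 + 1/152771 = -2472904176/152771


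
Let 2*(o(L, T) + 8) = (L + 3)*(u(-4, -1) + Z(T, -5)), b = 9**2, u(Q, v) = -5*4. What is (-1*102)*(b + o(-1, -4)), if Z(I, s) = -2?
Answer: -5202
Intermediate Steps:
u(Q, v) = -20
b = 81
o(L, T) = -41 - 11*L (o(L, T) = -8 + ((L + 3)*(-20 - 2))/2 = -8 + ((3 + L)*(-22))/2 = -8 + (-66 - 22*L)/2 = -8 + (-33 - 11*L) = -41 - 11*L)
(-1*102)*(b + o(-1, -4)) = (-1*102)*(81 + (-41 - 11*(-1))) = -102*(81 + (-41 + 11)) = -102*(81 - 30) = -102*51 = -5202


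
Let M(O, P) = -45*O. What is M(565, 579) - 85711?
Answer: -111136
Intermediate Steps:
M(565, 579) - 85711 = -45*565 - 85711 = -25425 - 85711 = -111136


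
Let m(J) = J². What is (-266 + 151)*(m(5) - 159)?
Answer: 15410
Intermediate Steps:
(-266 + 151)*(m(5) - 159) = (-266 + 151)*(5² - 159) = -115*(25 - 159) = -115*(-134) = 15410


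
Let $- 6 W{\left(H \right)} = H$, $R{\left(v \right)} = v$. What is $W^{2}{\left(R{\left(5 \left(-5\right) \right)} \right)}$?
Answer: $\frac{625}{36} \approx 17.361$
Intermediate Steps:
$W{\left(H \right)} = - \frac{H}{6}$
$W^{2}{\left(R{\left(5 \left(-5\right) \right)} \right)} = \left(- \frac{5 \left(-5\right)}{6}\right)^{2} = \left(\left(- \frac{1}{6}\right) \left(-25\right)\right)^{2} = \left(\frac{25}{6}\right)^{2} = \frac{625}{36}$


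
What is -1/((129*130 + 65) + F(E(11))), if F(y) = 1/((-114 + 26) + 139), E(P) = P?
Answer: -51/858586 ≈ -5.9400e-5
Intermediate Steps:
F(y) = 1/51 (F(y) = 1/(-88 + 139) = 1/51)
-1/((129*130 + 65) + F(E(11))) = -1/((129*130 + 65) + 1/51) = -1/((16770 + 65) + 1/51) = -1/(16835 + 1/51) = -1/858586/51 = -1*51/858586 = -51/858586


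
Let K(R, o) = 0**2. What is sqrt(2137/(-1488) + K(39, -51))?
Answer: I*sqrt(198741)/372 ≈ 1.1984*I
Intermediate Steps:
K(R, o) = 0
sqrt(2137/(-1488) + K(39, -51)) = sqrt(2137/(-1488) + 0) = sqrt(2137*(-1/1488) + 0) = sqrt(-2137/1488 + 0) = sqrt(-2137/1488) = I*sqrt(198741)/372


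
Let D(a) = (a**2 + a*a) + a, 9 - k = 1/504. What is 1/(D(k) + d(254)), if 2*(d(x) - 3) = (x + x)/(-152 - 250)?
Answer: 8509536/1474657951 ≈ 0.0057705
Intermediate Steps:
d(x) = 3 - x/402 (d(x) = 3 + ((x + x)/(-152 - 250))/2 = 3 + ((2*x)/(-402))/2 = 3 + ((2*x)*(-1/402))/2 = 3 + (-x/201)/2 = 3 - x/402)
k = 4535/504 (k = 9 - 1/504 = 4535/504 ≈ 8.9980)
D(a) = a + 2*a**2 (D(a) = (a**2 + a**2) + a = 2*a**2 + a = a + 2*a**2)
1/(D(k) + d(254)) = 1/(4535*(1 + 2*(4535/504))/504 + (3 - 1/402*254)) = 1/(4535*(1 + 4535/252)/504 + (3 - 127/201)) = 1/((4535/504)*(4787/252) + 476/201) = 1/(21709045/127008 + 476/201) = 1/(1474657951/8509536) = 8509536/1474657951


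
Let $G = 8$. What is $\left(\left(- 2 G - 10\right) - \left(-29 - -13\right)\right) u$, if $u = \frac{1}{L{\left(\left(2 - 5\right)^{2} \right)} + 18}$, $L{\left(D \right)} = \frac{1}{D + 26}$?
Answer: $- \frac{350}{631} \approx -0.55468$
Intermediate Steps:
$L{\left(D \right)} = \frac{1}{26 + D}$
$u = \frac{35}{631}$ ($u = \frac{1}{\frac{1}{26 + \left(2 - 5\right)^{2}} + 18} = \frac{1}{\frac{1}{26 + \left(-3\right)^{2}} + 18} = \frac{1}{\frac{1}{26 + 9} + 18} = \frac{1}{\frac{1}{35} + 18} = \frac{1}{\frac{631}{35}} = \frac{35}{631} \approx 0.055467$)
$\left(\left(- 2 G - 10\right) - \left(-29 - -13\right)\right) u = \left(\left(\left(-2\right) 8 - 10\right) - \left(-29 - -13\right)\right) \frac{35}{631} = \left(\left(-16 - 10\right) - \left(-29 + 13\right)\right) \frac{35}{631} = \left(-26 - -16\right) \frac{35}{631} = \left(-26 + 16\right) \frac{35}{631} = \left(-10\right) \frac{35}{631} = - \frac{350}{631}$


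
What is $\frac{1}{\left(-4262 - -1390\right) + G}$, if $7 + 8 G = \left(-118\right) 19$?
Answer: $- \frac{8}{25225} \approx -0.00031715$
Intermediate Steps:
$G = - \frac{2249}{8}$ ($G = - \frac{7}{8} + \frac{\left(-118\right) 19}{8} = - \frac{7}{8} + \frac{1}{8} \left(-2242\right) = - \frac{7}{8} - \frac{1121}{4} = - \frac{2249}{8} \approx -281.13$)
$\frac{1}{\left(-4262 - -1390\right) + G} = \frac{1}{\left(-4262 - -1390\right) - \frac{2249}{8}} = \frac{1}{\left(-4262 + 1390\right) - \frac{2249}{8}} = \frac{1}{-2872 - \frac{2249}{8}} = \frac{1}{- \frac{25225}{8}} = - \frac{8}{25225}$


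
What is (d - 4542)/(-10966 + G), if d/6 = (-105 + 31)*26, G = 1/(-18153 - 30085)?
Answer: 775956468/528977909 ≈ 1.4669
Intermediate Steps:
G = -1/48238 (G = 1/(-48238) = -1/48238 ≈ -2.0731e-5)
d = -11544 (d = 6*((-105 + 31)*26) = 6*(-74*26) = 6*(-1924) = -11544)
(d - 4542)/(-10966 + G) = (-11544 - 4542)/(-10966 - 1/48238) = -16086/(-528977909/48238) = -16086*(-48238/528977909) = 775956468/528977909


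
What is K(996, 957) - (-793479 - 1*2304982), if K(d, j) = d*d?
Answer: 4090477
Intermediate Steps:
K(d, j) = d²
K(996, 957) - (-793479 - 1*2304982) = 996² - (-793479 - 1*2304982) = 992016 - (-793479 - 2304982) = 992016 - 1*(-3098461) = 992016 + 3098461 = 4090477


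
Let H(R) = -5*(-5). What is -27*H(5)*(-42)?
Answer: 28350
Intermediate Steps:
H(R) = 25
-27*H(5)*(-42) = -27*25*(-42) = -675*(-42) = 28350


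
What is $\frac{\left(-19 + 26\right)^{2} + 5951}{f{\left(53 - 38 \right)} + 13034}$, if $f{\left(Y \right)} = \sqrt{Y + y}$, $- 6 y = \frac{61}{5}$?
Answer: $\frac{2346120000}{5096554291} - \frac{6000 \sqrt{11670}}{5096554291} \approx 0.46021$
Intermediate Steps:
$y = - \frac{61}{30}$ ($y = - \frac{61 \cdot \frac{1}{5}}{6} = \left(- \frac{1}{6}\right) \frac{61}{5} = - \frac{61}{30} \approx -2.0333$)
$f{\left(Y \right)} = \sqrt{- \frac{61}{30} + Y}$ ($f{\left(Y \right)} = \sqrt{Y - \frac{61}{30}} = \sqrt{- \frac{61}{30} + Y}$)
$\frac{\left(-19 + 26\right)^{2} + 5951}{f{\left(53 - 38 \right)} + 13034} = \frac{\left(-19 + 26\right)^{2} + 5951}{\frac{\sqrt{-1830 + 900 \left(53 - 38\right)}}{30} + 13034} = \frac{7^{2} + 5951}{\frac{\sqrt{-1830 + 900 \left(53 - 38\right)}}{30} + 13034} = \frac{49 + 5951}{\frac{\sqrt{-1830 + 900 \cdot 15}}{30} + 13034} = \frac{6000}{\frac{\sqrt{-1830 + 13500}}{30} + 13034} = \frac{6000}{\frac{\sqrt{11670}}{30} + 13034} = \frac{6000}{13034 + \frac{\sqrt{11670}}{30}}$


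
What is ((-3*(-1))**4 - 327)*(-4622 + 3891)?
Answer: 179826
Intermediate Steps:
((-3*(-1))**4 - 327)*(-4622 + 3891) = (3**4 - 327)*(-731) = (81 - 327)*(-731) = -246*(-731) = 179826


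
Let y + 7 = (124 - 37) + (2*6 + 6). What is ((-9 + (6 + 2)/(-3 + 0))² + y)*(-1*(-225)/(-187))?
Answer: -52675/187 ≈ -281.68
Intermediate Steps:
y = 98 (y = -7 + ((124 - 37) + (2*6 + 6)) = -7 + (87 + (12 + 6)) = -7 + (87 + 18) = -7 + 105 = 98)
((-9 + (6 + 2)/(-3 + 0))² + y)*(-1*(-225)/(-187)) = ((-9 + (6 + 2)/(-3 + 0))² + 98)*(-1*(-225)/(-187)) = ((-9 + 8/(-3))² + 98)*(225*(-1/187)) = ((-9 + 8*(-⅓))² + 98)*(-225/187) = ((-9 - 8/3)² + 98)*(-225/187) = ((-35/3)² + 98)*(-225/187) = (1225/9 + 98)*(-225/187) = (2107/9)*(-225/187) = -52675/187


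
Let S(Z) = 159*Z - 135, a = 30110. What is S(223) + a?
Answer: 65432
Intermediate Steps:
S(Z) = -135 + 159*Z
S(223) + a = (-135 + 159*223) + 30110 = (-135 + 35457) + 30110 = 35322 + 30110 = 65432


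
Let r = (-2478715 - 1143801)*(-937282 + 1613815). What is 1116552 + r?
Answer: -2450750500476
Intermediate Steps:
r = -2450751617028 (r = -3622516*676533 = -2450751617028)
1116552 + r = 1116552 - 2450751617028 = -2450750500476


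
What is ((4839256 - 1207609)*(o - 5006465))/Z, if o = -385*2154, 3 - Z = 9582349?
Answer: 1115442217815/504334 ≈ 2.2117e+6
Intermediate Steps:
Z = -9582346 (Z = 3 - 1*9582349 = 3 - 9582349 = -9582346)
o = -829290
((4839256 - 1207609)*(o - 5006465))/Z = ((4839256 - 1207609)*(-829290 - 5006465))/(-9582346) = (3631647*(-5835755))*(-1/9582346) = -21193402138485*(-1/9582346) = 1115442217815/504334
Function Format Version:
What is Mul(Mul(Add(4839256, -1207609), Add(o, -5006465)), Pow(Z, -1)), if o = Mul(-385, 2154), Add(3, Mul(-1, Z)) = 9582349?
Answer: Rational(1115442217815, 504334) ≈ 2.2117e+6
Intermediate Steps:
Z = -9582346 (Z = Add(3, Mul(-1, 9582349)) = Add(3, -9582349) = -9582346)
o = -829290
Mul(Mul(Add(4839256, -1207609), Add(o, -5006465)), Pow(Z, -1)) = Mul(Mul(Add(4839256, -1207609), Add(-829290, -5006465)), Pow(-9582346, -1)) = Mul(Mul(3631647, -5835755), Rational(-1, 9582346)) = Mul(-21193402138485, Rational(-1, 9582346)) = Rational(1115442217815, 504334)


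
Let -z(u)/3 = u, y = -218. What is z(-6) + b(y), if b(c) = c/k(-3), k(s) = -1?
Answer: 236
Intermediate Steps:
b(c) = -c (b(c) = c/(-1) = c*(-1) = -c)
z(u) = -3*u
z(-6) + b(y) = -3*(-6) - 1*(-218) = 18 + 218 = 236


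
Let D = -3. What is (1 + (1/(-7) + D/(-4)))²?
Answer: 2025/784 ≈ 2.5829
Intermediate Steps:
(1 + (1/(-7) + D/(-4)))² = (1 + (1/(-7) - 3/(-4)))² = (1 + (1*(-⅐) - 3*(-¼)))² = (1 + (-⅐ + ¾))² = (1 + 17/28)² = (45/28)² = 2025/784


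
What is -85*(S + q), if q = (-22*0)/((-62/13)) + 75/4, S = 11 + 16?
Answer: -15555/4 ≈ -3888.8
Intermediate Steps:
S = 27
q = 75/4 (q = 0/((-62*1/13)) + 75*(¼) = 0/(-62/13) + 75/4 = 0*(-13/62) + 75/4 = 0 + 75/4 = 75/4 ≈ 18.750)
-85*(S + q) = -85*(27 + 75/4) = -85*183/4 = -1*15555/4 = -15555/4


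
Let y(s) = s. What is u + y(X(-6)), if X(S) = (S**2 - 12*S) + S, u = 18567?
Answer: 18669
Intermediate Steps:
X(S) = S**2 - 11*S
u + y(X(-6)) = 18567 - 6*(-11 - 6) = 18567 - 6*(-17) = 18567 + 102 = 18669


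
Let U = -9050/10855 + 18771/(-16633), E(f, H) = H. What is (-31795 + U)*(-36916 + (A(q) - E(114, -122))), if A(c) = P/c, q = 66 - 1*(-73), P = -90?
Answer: 5872398094019576736/5019323777 ≈ 1.1700e+9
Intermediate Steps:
q = 139 (q = 66 + 73 = 139)
A(c) = -90/c
U = -70857571/36110243 (U = -9050*1/10855 + 18771*(-1/16633) = -1810/2171 - 18771/16633 = -70857571/36110243 ≈ -1.9623)
(-31795 + U)*(-36916 + (A(q) - E(114, -122))) = (-31795 - 70857571/36110243)*(-36916 + (-90/139 - 1*(-122))) = -1148196033756*(-36916 + (-90*1/139 + 122))/36110243 = -1148196033756*(-36916 + (-90/139 + 122))/36110243 = -1148196033756*(-36916 + 16868/139)/36110243 = -1148196033756/36110243*(-5114456/139) = 5872398094019576736/5019323777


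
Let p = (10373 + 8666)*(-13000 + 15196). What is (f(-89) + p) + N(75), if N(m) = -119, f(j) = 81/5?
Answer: 209047706/5 ≈ 4.1810e+7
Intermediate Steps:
f(j) = 81/5 (f(j) = 81*(⅕) = 81/5)
p = 41809644 (p = 19039*2196 = 41809644)
(f(-89) + p) + N(75) = (81/5 + 41809644) - 119 = 209048301/5 - 119 = 209047706/5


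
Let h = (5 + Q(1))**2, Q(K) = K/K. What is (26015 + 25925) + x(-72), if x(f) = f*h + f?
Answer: 49276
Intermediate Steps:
Q(K) = 1
h = 36 (h = (5 + 1)**2 = 6**2 = 36)
x(f) = 37*f (x(f) = f*36 + f = 36*f + f = 37*f)
(26015 + 25925) + x(-72) = (26015 + 25925) + 37*(-72) = 51940 - 2664 = 49276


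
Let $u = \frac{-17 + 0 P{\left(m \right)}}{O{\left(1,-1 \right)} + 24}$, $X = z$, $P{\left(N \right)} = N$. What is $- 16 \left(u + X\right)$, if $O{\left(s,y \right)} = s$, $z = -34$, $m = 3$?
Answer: $\frac{13872}{25} \approx 554.88$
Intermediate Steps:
$X = -34$
$u = - \frac{17}{25}$ ($u = \frac{-17 + 0 \cdot 3}{1 + 24} = \frac{-17 + 0}{25} = \left(-17\right) \frac{1}{25} = - \frac{17}{25} \approx -0.68$)
$- 16 \left(u + X\right) = - 16 \left(- \frac{17}{25} - 34\right) = \left(-16\right) \left(- \frac{867}{25}\right) = \frac{13872}{25}$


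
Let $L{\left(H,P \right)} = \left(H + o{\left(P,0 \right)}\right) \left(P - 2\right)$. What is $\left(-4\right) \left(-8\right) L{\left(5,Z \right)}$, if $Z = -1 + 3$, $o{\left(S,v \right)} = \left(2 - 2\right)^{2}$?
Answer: $0$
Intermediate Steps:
$o{\left(S,v \right)} = 0$ ($o{\left(S,v \right)} = 0^{2} = 0$)
$Z = 2$
$L{\left(H,P \right)} = H \left(-2 + P\right)$ ($L{\left(H,P \right)} = \left(H + 0\right) \left(P - 2\right) = H \left(-2 + P\right)$)
$\left(-4\right) \left(-8\right) L{\left(5,Z \right)} = \left(-4\right) \left(-8\right) 5 \left(-2 + 2\right) = 32 \cdot 5 \cdot 0 = 32 \cdot 0 = 0$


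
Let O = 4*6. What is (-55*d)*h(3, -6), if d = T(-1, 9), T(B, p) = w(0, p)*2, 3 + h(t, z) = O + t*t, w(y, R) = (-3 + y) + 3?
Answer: 0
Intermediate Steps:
O = 24
w(y, R) = y
h(t, z) = 21 + t² (h(t, z) = -3 + (24 + t*t) = -3 + (24 + t²) = 21 + t²)
T(B, p) = 0 (T(B, p) = 0*2 = 0)
d = 0
(-55*d)*h(3, -6) = (-55*0)*(21 + 3²) = 0*(21 + 9) = 0*30 = 0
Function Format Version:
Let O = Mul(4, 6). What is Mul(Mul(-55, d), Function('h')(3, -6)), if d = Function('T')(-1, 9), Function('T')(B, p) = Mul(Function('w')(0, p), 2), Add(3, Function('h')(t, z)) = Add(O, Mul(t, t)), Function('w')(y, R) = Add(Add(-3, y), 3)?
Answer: 0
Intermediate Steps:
O = 24
Function('w')(y, R) = y
Function('h')(t, z) = Add(21, Pow(t, 2)) (Function('h')(t, z) = Add(-3, Add(24, Mul(t, t))) = Add(-3, Add(24, Pow(t, 2))) = Add(21, Pow(t, 2)))
Function('T')(B, p) = 0 (Function('T')(B, p) = Mul(0, 2) = 0)
d = 0
Mul(Mul(-55, d), Function('h')(3, -6)) = Mul(Mul(-55, 0), Add(21, Pow(3, 2))) = Mul(0, Add(21, 9)) = Mul(0, 30) = 0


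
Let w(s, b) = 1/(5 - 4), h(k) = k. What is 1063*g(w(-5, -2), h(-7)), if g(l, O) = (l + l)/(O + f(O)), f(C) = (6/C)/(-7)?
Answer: -104174/337 ≈ -309.12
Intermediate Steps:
f(C) = -6/(7*C) (f(C) = (6/C)*(-⅐) = -6/(7*C))
w(s, b) = 1 (w(s, b) = 1/1 = 1)
g(l, O) = 2*l/(O - 6/(7*O)) (g(l, O) = (l + l)/(O - 6/(7*O)) = (2*l)/(O - 6/(7*O)) = 2*l/(O - 6/(7*O)))
1063*g(w(-5, -2), h(-7)) = 1063*(14*(-7)*1/(-6 + 7*(-7)²)) = 1063*(14*(-7)*1/(-6 + 7*49)) = 1063*(14*(-7)*1/(-6 + 343)) = 1063*(14*(-7)*1/337) = 1063*(14*(-7)*1*(1/337)) = 1063*(-98/337) = -104174/337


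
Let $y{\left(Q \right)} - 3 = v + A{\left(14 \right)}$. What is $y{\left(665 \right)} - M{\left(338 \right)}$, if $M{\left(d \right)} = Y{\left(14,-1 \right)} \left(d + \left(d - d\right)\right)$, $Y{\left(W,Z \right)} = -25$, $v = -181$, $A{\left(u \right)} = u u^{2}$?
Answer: $11016$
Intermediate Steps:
$A{\left(u \right)} = u^{3}$
$y{\left(Q \right)} = 2566$ ($y{\left(Q \right)} = 3 - \left(181 - 14^{3}\right) = 3 + \left(-181 + 2744\right) = 3 + 2563 = 2566$)
$M{\left(d \right)} = - 25 d$ ($M{\left(d \right)} = - 25 \left(d + \left(d - d\right)\right) = - 25 \left(d + 0\right) = - 25 d$)
$y{\left(665 \right)} - M{\left(338 \right)} = 2566 - \left(-25\right) 338 = 2566 - -8450 = 2566 + 8450 = 11016$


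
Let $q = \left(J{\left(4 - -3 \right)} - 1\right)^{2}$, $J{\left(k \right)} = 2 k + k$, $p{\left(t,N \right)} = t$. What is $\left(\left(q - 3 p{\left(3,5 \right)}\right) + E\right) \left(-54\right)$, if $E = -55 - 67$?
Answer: $-14526$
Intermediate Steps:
$E = -122$
$J{\left(k \right)} = 3 k$
$q = 400$ ($q = \left(3 \left(4 - -3\right) - 1\right)^{2} = \left(3 \left(4 + 3\right) - 1\right)^{2} = \left(3 \cdot 7 - 1\right)^{2} = \left(21 - 1\right)^{2} = 20^{2} = 400$)
$\left(\left(q - 3 p{\left(3,5 \right)}\right) + E\right) \left(-54\right) = \left(\left(400 - 9\right) - 122\right) \left(-54\right) = \left(391 - 122\right) \left(-54\right) = 269 \left(-54\right) = -14526$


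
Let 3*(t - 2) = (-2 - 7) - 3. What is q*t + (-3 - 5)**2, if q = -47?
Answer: 158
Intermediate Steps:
t = -2 (t = 2 + ((-2 - 7) - 3)/3 = 2 + (-9 - 3)/3 = 2 + (1/3)*(-12) = 2 - 4 = -2)
q*t + (-3 - 5)**2 = -47*(-2) + (-3 - 5)**2 = 94 + (-8)**2 = 94 + 64 = 158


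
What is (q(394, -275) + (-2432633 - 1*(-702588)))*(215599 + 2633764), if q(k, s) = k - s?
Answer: -4927619987488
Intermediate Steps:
(q(394, -275) + (-2432633 - 1*(-702588)))*(215599 + 2633764) = ((394 - 1*(-275)) + (-2432633 - 1*(-702588)))*(215599 + 2633764) = ((394 + 275) + (-2432633 + 702588))*2849363 = (669 - 1730045)*2849363 = -1729376*2849363 = -4927619987488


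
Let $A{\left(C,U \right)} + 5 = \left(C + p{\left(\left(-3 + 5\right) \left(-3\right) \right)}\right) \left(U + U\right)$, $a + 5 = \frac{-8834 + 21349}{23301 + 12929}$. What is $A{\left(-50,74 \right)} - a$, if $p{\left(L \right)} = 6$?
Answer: $- \frac{47188455}{7246} \approx -6512.3$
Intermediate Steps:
$a = - \frac{33727}{7246}$ ($a = -5 + \frac{-8834 + 21349}{23301 + 12929} = -5 + \frac{12515}{36230} = -5 + 12515 \cdot \frac{1}{36230} = -5 + \frac{2503}{7246} = - \frac{33727}{7246} \approx -4.6546$)
$A{\left(C,U \right)} = -5 + 2 U \left(6 + C\right)$ ($A{\left(C,U \right)} = -5 + \left(C + 6\right) \left(U + U\right) = -5 + \left(6 + C\right) 2 U = -5 + 2 U \left(6 + C\right)$)
$A{\left(-50,74 \right)} - a = \left(-5 + 12 \cdot 74 + 2 \left(-50\right) 74\right) - - \frac{33727}{7246} = \left(-5 + 888 - 7400\right) + \frac{33727}{7246} = -6517 + \frac{33727}{7246} = - \frac{47188455}{7246}$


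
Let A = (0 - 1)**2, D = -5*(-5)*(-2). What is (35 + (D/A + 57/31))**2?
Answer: 166464/961 ≈ 173.22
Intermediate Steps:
D = -50 (D = 25*(-2) = -50)
A = 1 (A = (-1)**2 = 1)
(35 + (D/A + 57/31))**2 = (35 + (-50/1 + 57/31))**2 = (35 + (-50*1 + 57*(1/31)))**2 = (35 + (-50 + 57/31))**2 = (35 - 1493/31)**2 = (-408/31)**2 = 166464/961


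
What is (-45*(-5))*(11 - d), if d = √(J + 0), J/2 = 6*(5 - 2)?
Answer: 1125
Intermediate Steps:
J = 36 (J = 2*(6*(5 - 2)) = 2*(6*3) = 2*18 = 36)
d = 6 (d = √(36 + 0) = √36 = 6)
(-45*(-5))*(11 - d) = (-45*(-5))*(11 - 1*6) = 225*(11 - 6) = 225*5 = 1125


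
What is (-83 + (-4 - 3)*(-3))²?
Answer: 3844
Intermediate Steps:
(-83 + (-4 - 3)*(-3))² = (-83 - 7*(-3))² = (-83 + 21)² = (-62)² = 3844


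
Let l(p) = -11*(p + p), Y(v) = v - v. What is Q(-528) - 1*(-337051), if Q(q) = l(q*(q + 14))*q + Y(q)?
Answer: 3152826523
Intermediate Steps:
Y(v) = 0
l(p) = -22*p
Q(q) = -22*q²*(14 + q) (Q(q) = (-22*q*(q + 14))*q + 0 = (-22*q*(14 + q))*q + 0 = -22*q²*(14 + q) + 0 = -22*q²*(14 + q))
Q(-528) - 1*(-337051) = 22*(-528)²*(-14 - 1*(-528)) - 1*(-337051) = 22*278784*(-14 + 528) + 337051 = 22*278784*514 + 337051 = 3152489472 + 337051 = 3152826523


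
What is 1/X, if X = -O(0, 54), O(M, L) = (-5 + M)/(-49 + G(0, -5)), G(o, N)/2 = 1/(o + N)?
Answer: -247/25 ≈ -9.8800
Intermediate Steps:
G(o, N) = 2/(N + o) (G(o, N) = 2/(o + N) = 2/(N + o))
O(M, L) = 25/247 - 5*M/247 (O(M, L) = (-5 + M)/(-49 + 2/(-5 + 0)) = (-5 + M)/(-49 + 2/(-5)) = (-5 + M)/(-49 + 2*(-⅕)) = (-5 + M)/(-49 - ⅖) = (-5 + M)/(-247/5) = (-5 + M)*(-5/247) = 25/247 - 5*M/247)
X = -25/247 (X = -(25/247 - 5/247*0) = -(25/247 + 0) = -1*25/247 = -25/247 ≈ -0.10121)
1/X = 1/(-25/247) = -247/25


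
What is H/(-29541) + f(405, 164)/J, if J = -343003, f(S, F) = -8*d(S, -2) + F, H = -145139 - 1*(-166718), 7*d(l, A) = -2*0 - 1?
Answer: -17281927185/23642853787 ≈ -0.73096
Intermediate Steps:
d(l, A) = -⅐ (d(l, A) = (-2*0 - 1)/7 = (0 - 1)/7 = (⅐)*(-1) = -⅐)
H = 21579 (H = -145139 + 166718 = 21579)
f(S, F) = 8/7 + F (f(S, F) = -8*(-⅐) + F = 8/7 + F)
H/(-29541) + f(405, 164)/J = 21579/(-29541) + (8/7 + 164)/(-343003) = 21579*(-1/29541) + (1156/7)*(-1/343003) = -7193/9847 - 1156/2401021 = -17281927185/23642853787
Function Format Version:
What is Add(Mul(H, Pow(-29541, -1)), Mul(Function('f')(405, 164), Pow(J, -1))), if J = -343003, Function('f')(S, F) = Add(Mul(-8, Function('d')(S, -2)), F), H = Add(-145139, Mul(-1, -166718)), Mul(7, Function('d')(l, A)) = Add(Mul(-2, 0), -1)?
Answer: Rational(-17281927185, 23642853787) ≈ -0.73096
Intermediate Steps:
Function('d')(l, A) = Rational(-1, 7) (Function('d')(l, A) = Mul(Rational(1, 7), Add(Mul(-2, 0), -1)) = Mul(Rational(1, 7), Add(0, -1)) = Mul(Rational(1, 7), -1) = Rational(-1, 7))
H = 21579 (H = Add(-145139, 166718) = 21579)
Function('f')(S, F) = Add(Rational(8, 7), F) (Function('f')(S, F) = Add(Mul(-8, Rational(-1, 7)), F) = Add(Rational(8, 7), F))
Add(Mul(H, Pow(-29541, -1)), Mul(Function('f')(405, 164), Pow(J, -1))) = Add(Mul(21579, Pow(-29541, -1)), Mul(Add(Rational(8, 7), 164), Pow(-343003, -1))) = Add(Mul(21579, Rational(-1, 29541)), Mul(Rational(1156, 7), Rational(-1, 343003))) = Add(Rational(-7193, 9847), Rational(-1156, 2401021)) = Rational(-17281927185, 23642853787)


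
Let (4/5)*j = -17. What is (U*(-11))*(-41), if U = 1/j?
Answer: -1804/85 ≈ -21.224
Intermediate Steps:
j = -85/4 (j = (5/4)*(-17) = -85/4 ≈ -21.250)
U = -4/85 (U = 1/(-85/4) = -4/85 ≈ -0.047059)
(U*(-11))*(-41) = -4/85*(-11)*(-41) = (44/85)*(-41) = -1804/85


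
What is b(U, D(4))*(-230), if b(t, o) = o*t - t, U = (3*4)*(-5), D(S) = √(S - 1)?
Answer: -13800 + 13800*√3 ≈ 10102.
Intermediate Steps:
D(S) = √(-1 + S)
U = -60 (U = 12*(-5) = -60)
b(t, o) = -t + o*t
b(U, D(4))*(-230) = -60*(-1 + √(-1 + 4))*(-230) = -60*(-1 + √3)*(-230) = (60 - 60*√3)*(-230) = -13800 + 13800*√3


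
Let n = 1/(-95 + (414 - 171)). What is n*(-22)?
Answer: -11/74 ≈ -0.14865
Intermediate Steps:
n = 1/148 (n = 1/(-95 + 243) = 1/148 ≈ 0.0067568)
n*(-22) = (1/148)*(-22) = -11/74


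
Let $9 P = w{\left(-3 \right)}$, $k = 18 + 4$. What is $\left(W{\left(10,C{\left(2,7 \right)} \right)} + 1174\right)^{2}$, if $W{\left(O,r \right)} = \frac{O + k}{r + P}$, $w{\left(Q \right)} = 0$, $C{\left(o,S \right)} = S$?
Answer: $\frac{68062500}{49} \approx 1.389 \cdot 10^{6}$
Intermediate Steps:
$k = 22$
$P = 0$ ($P = \frac{1}{9} \cdot 0 = 0$)
$W{\left(O,r \right)} = \frac{22 + O}{r}$ ($W{\left(O,r \right)} = \frac{O + 22}{r + 0} = \frac{22 + O}{r}$)
$\left(W{\left(10,C{\left(2,7 \right)} \right)} + 1174\right)^{2} = \left(\frac{22 + 10}{7} + 1174\right)^{2} = \left(\frac{1}{7} \cdot 32 + 1174\right)^{2} = \left(\frac{32}{7} + 1174\right)^{2} = \left(\frac{8250}{7}\right)^{2} = \frac{68062500}{49}$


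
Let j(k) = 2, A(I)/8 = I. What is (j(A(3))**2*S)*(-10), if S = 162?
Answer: -6480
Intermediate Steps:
A(I) = 8*I
(j(A(3))**2*S)*(-10) = (2**2*162)*(-10) = (4*162)*(-10) = 648*(-10) = -6480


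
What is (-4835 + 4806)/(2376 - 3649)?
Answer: 29/1273 ≈ 0.022781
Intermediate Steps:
(-4835 + 4806)/(2376 - 3649) = -29/(-1273) = -29*(-1/1273) = 29/1273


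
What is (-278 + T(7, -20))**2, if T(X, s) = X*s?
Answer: 174724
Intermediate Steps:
(-278 + T(7, -20))**2 = (-278 + 7*(-20))**2 = (-278 - 140)**2 = (-418)**2 = 174724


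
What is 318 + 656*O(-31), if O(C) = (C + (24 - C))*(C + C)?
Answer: -975810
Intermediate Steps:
O(C) = 48*C (O(C) = 24*(2*C) = 48*C)
318 + 656*O(-31) = 318 + 656*(48*(-31)) = 318 + 656*(-1488) = 318 - 976128 = -975810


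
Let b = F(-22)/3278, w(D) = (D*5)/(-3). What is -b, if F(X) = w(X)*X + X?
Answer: 113/447 ≈ 0.25280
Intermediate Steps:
w(D) = -5*D/3 (w(D) = (5*D)*(-1/3) = -5*D/3)
F(X) = X - 5*X**2/3 (F(X) = (-5*X/3)*X + X = -5*X**2/3 + X = X - 5*X**2/3)
b = -113/447 (b = ((1/3)*(-22)*(3 - 5*(-22)))/3278 = ((1/3)*(-22)*(3 + 110))*(1/3278) = ((1/3)*(-22)*113)*(1/3278) = -2486/3*1/3278 = -113/447 ≈ -0.25280)
-b = -1*(-113/447) = 113/447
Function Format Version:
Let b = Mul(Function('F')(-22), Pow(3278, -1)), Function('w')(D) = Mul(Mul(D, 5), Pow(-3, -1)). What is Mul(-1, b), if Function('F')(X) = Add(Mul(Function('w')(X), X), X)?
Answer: Rational(113, 447) ≈ 0.25280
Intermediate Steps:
Function('w')(D) = Mul(Rational(-5, 3), D) (Function('w')(D) = Mul(Mul(5, D), Rational(-1, 3)) = Mul(Rational(-5, 3), D))
Function('F')(X) = Add(X, Mul(Rational(-5, 3), Pow(X, 2))) (Function('F')(X) = Add(Mul(Mul(Rational(-5, 3), X), X), X) = Add(Mul(Rational(-5, 3), Pow(X, 2)), X) = Add(X, Mul(Rational(-5, 3), Pow(X, 2))))
b = Rational(-113, 447) (b = Mul(Mul(Rational(1, 3), -22, Add(3, Mul(-5, -22))), Pow(3278, -1)) = Mul(Mul(Rational(1, 3), -22, Add(3, 110)), Rational(1, 3278)) = Mul(Mul(Rational(1, 3), -22, 113), Rational(1, 3278)) = Mul(Rational(-2486, 3), Rational(1, 3278)) = Rational(-113, 447) ≈ -0.25280)
Mul(-1, b) = Mul(-1, Rational(-113, 447)) = Rational(113, 447)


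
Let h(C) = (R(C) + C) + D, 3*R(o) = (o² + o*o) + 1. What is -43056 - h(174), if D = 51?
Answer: -190396/3 ≈ -63465.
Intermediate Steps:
R(o) = ⅓ + 2*o²/3 (R(o) = ((o² + o*o) + 1)/3 = ((o² + o²) + 1)/3 = (2*o² + 1)/3 = (1 + 2*o²)/3 = ⅓ + 2*o²/3)
h(C) = 154/3 + C + 2*C²/3 (h(C) = ((⅓ + 2*C²/3) + C) + 51 = (⅓ + C + 2*C²/3) + 51 = 154/3 + C + 2*C²/3)
-43056 - h(174) = -43056 - (154/3 + 174 + (⅔)*174²) = -43056 - (154/3 + 174 + (⅔)*30276) = -43056 - (154/3 + 174 + 20184) = -43056 - 1*61228/3 = -43056 - 61228/3 = -190396/3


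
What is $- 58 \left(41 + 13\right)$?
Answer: $-3132$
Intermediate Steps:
$- 58 \left(41 + 13\right) = \left(-58\right) 54 = -3132$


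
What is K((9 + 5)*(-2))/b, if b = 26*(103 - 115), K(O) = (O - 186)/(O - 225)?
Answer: -107/39468 ≈ -0.0027111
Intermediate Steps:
K(O) = (-186 + O)/(-225 + O)
b = -312 (b = 26*(-12) = -312)
K((9 + 5)*(-2))/b = ((-186 + (9 + 5)*(-2))/(-225 + (9 + 5)*(-2)))/(-312) = ((-186 + 14*(-2))/(-225 + 14*(-2)))*(-1/312) = ((-186 - 28)/(-225 - 28))*(-1/312) = (-214/(-253))*(-1/312) = -1/253*(-214)*(-1/312) = (214/253)*(-1/312) = -107/39468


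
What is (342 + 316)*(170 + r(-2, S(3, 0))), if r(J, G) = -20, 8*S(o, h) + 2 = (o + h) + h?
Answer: 98700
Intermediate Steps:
S(o, h) = -¼ + h/4 + o/8 (S(o, h) = -¼ + ((o + h) + h)/8 = -¼ + ((h + o) + h)/8 = -¼ + (o + 2*h)/8 = -¼ + (h/4 + o/8) = -¼ + h/4 + o/8)
(342 + 316)*(170 + r(-2, S(3, 0))) = (342 + 316)*(170 - 20) = 658*150 = 98700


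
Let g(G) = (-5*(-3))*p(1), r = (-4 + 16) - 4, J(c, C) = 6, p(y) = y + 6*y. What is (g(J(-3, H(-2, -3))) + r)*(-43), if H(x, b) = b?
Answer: -4859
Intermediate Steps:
p(y) = 7*y
r = 8 (r = 12 - 4 = 8)
g(G) = 105 (g(G) = (-5*(-3))*(7*1) = 15*7 = 105)
(g(J(-3, H(-2, -3))) + r)*(-43) = (105 + 8)*(-43) = 113*(-43) = -4859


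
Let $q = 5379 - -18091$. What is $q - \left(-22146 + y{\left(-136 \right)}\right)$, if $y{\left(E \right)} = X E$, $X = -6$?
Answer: $44800$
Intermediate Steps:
$y{\left(E \right)} = - 6 E$
$q = 23470$ ($q = 5379 + 18091 = 23470$)
$q - \left(-22146 + y{\left(-136 \right)}\right) = 23470 + \left(22146 - \left(-6\right) \left(-136\right)\right) = 23470 + \left(22146 - 816\right) = 23470 + 21330 = 44800$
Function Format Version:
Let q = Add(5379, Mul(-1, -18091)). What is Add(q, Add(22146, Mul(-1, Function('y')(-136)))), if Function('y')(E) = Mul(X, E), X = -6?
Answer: 44800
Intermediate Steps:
Function('y')(E) = Mul(-6, E)
q = 23470 (q = Add(5379, 18091) = 23470)
Add(q, Add(22146, Mul(-1, Function('y')(-136)))) = Add(23470, Add(22146, Mul(-1, Mul(-6, -136)))) = Add(23470, Add(22146, Mul(-1, 816))) = Add(23470, Add(22146, -816)) = Add(23470, 21330) = 44800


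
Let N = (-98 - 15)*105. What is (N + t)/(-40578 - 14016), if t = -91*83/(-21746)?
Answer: 3108539/14303628 ≈ 0.21733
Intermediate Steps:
N = -11865 (N = -113*105 = -11865)
t = 91/262 (t = -7553*(-1/21746) = 91/262 ≈ 0.34733)
(N + t)/(-40578 - 14016) = (-11865 + 91/262)/(-40578 - 14016) = -3108539/262/(-54594) = -3108539/262*(-1/54594) = 3108539/14303628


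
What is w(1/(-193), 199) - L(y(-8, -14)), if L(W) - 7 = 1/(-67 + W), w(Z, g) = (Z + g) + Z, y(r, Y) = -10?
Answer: 2853351/14861 ≈ 192.00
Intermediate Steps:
w(Z, g) = g + 2*Z
L(W) = 7 + 1/(-67 + W)
w(1/(-193), 199) - L(y(-8, -14)) = (199 + 2/(-193)) - (-468 + 7*(-10))/(-67 - 10) = (199 + 2*(-1/193)) - (-468 - 70)/(-77) = (199 - 2/193) - (-1)*(-538)/77 = 38405/193 - 1*538/77 = 38405/193 - 538/77 = 2853351/14861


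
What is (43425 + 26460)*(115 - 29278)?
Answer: -2038056255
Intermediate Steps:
(43425 + 26460)*(115 - 29278) = 69885*(-29163) = -2038056255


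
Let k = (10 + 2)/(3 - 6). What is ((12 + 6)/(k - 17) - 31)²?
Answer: 49729/49 ≈ 1014.9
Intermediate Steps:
k = -4 (k = 12/(-3) = 12*(-⅓) = -4)
((12 + 6)/(k - 17) - 31)² = ((12 + 6)/(-4 - 17) - 31)² = (18/(-21) - 31)² = (18*(-1/21) - 31)² = (-6/7 - 31)² = (-223/7)² = 49729/49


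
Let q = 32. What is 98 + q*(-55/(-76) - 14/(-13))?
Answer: 38438/247 ≈ 155.62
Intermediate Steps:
98 + q*(-55/(-76) - 14/(-13)) = 98 + 32*(-55/(-76) - 14/(-13)) = 98 + 32*(-55*(-1/76) - 14*(-1/13)) = 98 + 32*(55/76 + 14/13) = 98 + 32*(1779/988) = 98 + 14232/247 = 38438/247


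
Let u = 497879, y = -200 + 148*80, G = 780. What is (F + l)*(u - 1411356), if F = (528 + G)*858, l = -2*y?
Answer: -1003896607368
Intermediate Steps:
y = 11640 (y = -200 + 11840 = 11640)
l = -23280 (l = -2*11640 = -23280)
F = 1122264 (F = (528 + 780)*858 = 1308*858 = 1122264)
(F + l)*(u - 1411356) = (1122264 - 23280)*(497879 - 1411356) = 1098984*(-913477) = -1003896607368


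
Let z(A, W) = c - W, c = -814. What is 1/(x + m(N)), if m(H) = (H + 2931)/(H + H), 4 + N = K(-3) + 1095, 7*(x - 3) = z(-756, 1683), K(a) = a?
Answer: -15232/5359643 ≈ -0.0028420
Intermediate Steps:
z(A, W) = -814 - W
x = -2476/7 (x = 3 + (-814 - 1*1683)/7 = 3 + (-814 - 1683)/7 = 3 + (⅐)*(-2497) = 3 - 2497/7 = -2476/7 ≈ -353.71)
N = 1088 (N = -4 + (-3 + 1095) = -4 + 1092 = 1088)
m(H) = (2931 + H)/(2*H) (m(H) = (2931 + H)/((2*H)) = (2931 + H)*(1/(2*H)) = (2931 + H)/(2*H))
1/(x + m(N)) = 1/(-2476/7 + (½)*(2931 + 1088)/1088) = 1/(-2476/7 + (½)*(1/1088)*4019) = 1/(-2476/7 + 4019/2176) = 1/(-5359643/15232) = -15232/5359643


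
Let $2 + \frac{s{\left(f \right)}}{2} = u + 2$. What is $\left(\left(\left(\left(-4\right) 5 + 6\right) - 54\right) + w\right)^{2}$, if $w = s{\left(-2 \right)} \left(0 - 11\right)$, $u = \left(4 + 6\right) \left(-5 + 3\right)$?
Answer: $138384$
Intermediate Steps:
$u = -20$ ($u = 10 \left(-2\right) = -20$)
$s{\left(f \right)} = -40$ ($s{\left(f \right)} = -4 + 2 \left(-20 + 2\right) = -4 + 2 \left(-18\right) = -4 - 36 = -40$)
$w = 440$ ($w = - 40 \left(0 - 11\right) = \left(-40\right) \left(-11\right) = 440$)
$\left(\left(\left(\left(-4\right) 5 + 6\right) - 54\right) + w\right)^{2} = \left(\left(\left(\left(-4\right) 5 + 6\right) - 54\right) + 440\right)^{2} = \left(\left(\left(-20 + 6\right) - 54\right) + 440\right)^{2} = \left(\left(-14 - 54\right) + 440\right)^{2} = \left(-68 + 440\right)^{2} = 372^{2} = 138384$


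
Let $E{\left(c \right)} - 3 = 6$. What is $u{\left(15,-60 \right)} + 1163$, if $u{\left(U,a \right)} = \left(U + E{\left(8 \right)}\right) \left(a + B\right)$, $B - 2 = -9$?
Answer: $-445$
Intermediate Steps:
$B = -7$ ($B = 2 - 9 = -7$)
$E{\left(c \right)} = 9$ ($E{\left(c \right)} = 3 + 6 = 9$)
$u{\left(U,a \right)} = \left(-7 + a\right) \left(9 + U\right)$ ($u{\left(U,a \right)} = \left(U + 9\right) \left(a - 7\right) = \left(9 + U\right) \left(-7 + a\right) = \left(-7 + a\right) \left(9 + U\right)$)
$u{\left(15,-60 \right)} + 1163 = \left(-63 - 105 + 9 \left(-60\right) + 15 \left(-60\right)\right) + 1163 = \left(-63 - 105 - 540 - 900\right) + 1163 = -1608 + 1163 = -445$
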